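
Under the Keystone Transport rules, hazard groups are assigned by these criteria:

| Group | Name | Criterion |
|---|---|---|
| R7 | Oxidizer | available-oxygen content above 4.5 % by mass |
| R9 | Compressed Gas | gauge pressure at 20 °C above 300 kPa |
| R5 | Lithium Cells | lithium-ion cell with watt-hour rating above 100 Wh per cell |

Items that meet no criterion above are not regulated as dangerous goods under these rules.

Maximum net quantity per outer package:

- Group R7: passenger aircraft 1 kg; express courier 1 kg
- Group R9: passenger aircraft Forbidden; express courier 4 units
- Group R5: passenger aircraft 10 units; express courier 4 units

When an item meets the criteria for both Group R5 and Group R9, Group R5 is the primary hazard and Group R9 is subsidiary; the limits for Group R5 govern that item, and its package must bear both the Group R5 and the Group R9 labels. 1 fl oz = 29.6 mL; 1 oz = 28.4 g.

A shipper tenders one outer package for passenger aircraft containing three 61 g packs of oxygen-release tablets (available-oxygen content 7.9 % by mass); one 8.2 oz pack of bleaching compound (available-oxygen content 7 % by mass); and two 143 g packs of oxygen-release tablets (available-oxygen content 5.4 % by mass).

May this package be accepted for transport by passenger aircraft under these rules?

Yes

With available-oxygen content 7.9 % by mass (> 4.5 % by mass), the oxygen-release tablets fall in Group R7.
The bleaching compound has available-oxygen content 7 % by mass, which is > 4.5 % by mass, so it is Group R7 (Oxidizer).
Available-oxygen content 5.4 % by mass meets the Group R7 criterion (Oxidizer), so the oxygen-release tablets are Group R7.
Group R7 net quantity: (three 61 g packs = 183 g) + (one 8.2 oz pack = 232.88 g) + (two 143 g packs = 286 g) = 701.88 g.
That is within the Group R7 passenger aircraft limit of 1 kg.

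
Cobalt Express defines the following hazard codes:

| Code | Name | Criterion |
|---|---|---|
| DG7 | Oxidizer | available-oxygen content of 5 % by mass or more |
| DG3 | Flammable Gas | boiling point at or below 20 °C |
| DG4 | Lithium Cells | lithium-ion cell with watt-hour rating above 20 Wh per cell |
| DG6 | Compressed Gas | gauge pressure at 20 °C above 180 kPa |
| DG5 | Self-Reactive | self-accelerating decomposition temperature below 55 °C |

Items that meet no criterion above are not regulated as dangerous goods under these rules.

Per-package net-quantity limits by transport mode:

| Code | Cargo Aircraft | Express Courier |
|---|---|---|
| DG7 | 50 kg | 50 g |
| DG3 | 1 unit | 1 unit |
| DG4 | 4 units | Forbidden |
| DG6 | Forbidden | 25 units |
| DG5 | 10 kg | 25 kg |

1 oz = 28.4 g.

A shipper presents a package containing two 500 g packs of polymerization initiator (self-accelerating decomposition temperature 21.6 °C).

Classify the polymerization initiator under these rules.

Self-accelerating decomposition temperature 21.6 °C meets the Code DG5 criterion (Self-Reactive), so the polymerization initiator is Code DG5.

Code DG5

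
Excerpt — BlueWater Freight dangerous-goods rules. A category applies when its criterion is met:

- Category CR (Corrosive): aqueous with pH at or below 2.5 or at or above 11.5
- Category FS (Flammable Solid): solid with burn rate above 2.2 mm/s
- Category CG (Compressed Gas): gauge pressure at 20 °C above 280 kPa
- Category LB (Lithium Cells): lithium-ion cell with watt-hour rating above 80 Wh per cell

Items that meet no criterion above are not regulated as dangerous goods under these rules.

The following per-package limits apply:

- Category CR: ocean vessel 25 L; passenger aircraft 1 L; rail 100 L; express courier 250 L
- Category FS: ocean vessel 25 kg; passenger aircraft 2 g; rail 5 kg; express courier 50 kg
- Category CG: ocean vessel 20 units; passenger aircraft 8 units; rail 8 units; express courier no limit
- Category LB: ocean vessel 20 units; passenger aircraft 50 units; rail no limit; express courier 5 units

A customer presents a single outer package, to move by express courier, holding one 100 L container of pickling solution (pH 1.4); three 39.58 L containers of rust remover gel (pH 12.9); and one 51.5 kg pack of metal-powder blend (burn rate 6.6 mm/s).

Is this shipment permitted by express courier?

Pickling solution: pH 1.4 ≤ 2.5 → Category CR (Corrosive).
Rust remover gel: pH 12.9 ≥ 11.5 → Category CR (Corrosive).
Burn rate 6.6 mm/s meets the Category FS criterion (Flammable Solid), so the metal-powder blend is Category FS.
Total Category CR: 100 L + (three 39.58 L containers = 118.74 L) = 218.74 L.
218.74 L ≤ 250 L (express courier limit, Category CR) — within limit.
Category FS quantity: 51.5 kg.
That exceeds the Category FS express courier limit of 50 kg.

No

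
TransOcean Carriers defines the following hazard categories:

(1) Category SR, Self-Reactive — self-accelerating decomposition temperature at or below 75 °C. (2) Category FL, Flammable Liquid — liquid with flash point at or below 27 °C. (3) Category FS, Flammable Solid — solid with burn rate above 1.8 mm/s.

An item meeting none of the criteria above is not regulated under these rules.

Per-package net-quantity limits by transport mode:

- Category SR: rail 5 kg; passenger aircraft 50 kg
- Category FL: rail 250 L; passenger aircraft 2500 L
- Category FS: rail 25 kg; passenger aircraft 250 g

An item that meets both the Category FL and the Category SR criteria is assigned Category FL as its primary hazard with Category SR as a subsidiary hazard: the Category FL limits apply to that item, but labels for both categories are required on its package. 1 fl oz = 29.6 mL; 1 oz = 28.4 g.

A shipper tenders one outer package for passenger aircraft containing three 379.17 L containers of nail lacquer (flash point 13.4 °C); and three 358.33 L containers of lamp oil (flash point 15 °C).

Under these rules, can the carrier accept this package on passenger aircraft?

Yes

The nail lacquer has flash point 13.4 °C, which is ≤ 27 °C, so it is Category FL (Flammable Liquid).
Flash point 15 °C meets the Category FL criterion (Flammable Liquid), so the lamp oil is Category FL.
Total Category FL: (three 379.17 L containers = 1137.51 L) + (three 358.33 L containers = 1074.99 L) = 2212.5 L.
That is within the Category FL passenger aircraft limit of 2500 L.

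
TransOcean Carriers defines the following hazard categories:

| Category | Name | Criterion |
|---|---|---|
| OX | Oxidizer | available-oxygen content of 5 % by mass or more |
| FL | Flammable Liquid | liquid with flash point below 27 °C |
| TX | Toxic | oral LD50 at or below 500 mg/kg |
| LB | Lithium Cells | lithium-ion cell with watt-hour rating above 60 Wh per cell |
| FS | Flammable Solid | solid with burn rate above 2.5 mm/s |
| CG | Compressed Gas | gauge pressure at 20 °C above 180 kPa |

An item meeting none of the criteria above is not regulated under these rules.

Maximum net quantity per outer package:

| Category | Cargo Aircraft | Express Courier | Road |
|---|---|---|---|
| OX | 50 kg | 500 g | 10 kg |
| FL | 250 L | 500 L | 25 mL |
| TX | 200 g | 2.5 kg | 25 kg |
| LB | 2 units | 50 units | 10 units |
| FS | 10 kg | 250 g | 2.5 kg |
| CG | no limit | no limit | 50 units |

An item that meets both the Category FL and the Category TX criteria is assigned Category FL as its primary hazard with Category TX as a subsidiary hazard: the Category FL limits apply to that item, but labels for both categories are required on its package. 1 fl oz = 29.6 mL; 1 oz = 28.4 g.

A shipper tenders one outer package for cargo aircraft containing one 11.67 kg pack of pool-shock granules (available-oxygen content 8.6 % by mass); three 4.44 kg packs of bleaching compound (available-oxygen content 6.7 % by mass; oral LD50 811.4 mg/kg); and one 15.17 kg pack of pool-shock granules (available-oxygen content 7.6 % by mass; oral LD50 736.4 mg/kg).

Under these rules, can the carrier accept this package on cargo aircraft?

With available-oxygen content 8.6 % by mass (≥ 5 % by mass), the pool-shock granules fall in Category OX.
The bleaching compound has available-oxygen content 6.7 % by mass, which is ≥ 5 % by mass, so it is Category OX (Oxidizer).
Pool-shock granules: available-oxygen content 7.6 % by mass ≥ 5 % by mass → Category OX (Oxidizer).
Category OX net quantity: 11.67 kg + (three 4.44 kg packs = 13.32 kg) + 15.17 kg = 40.16 kg.
That is within the Category OX cargo aircraft limit of 50 kg.

Yes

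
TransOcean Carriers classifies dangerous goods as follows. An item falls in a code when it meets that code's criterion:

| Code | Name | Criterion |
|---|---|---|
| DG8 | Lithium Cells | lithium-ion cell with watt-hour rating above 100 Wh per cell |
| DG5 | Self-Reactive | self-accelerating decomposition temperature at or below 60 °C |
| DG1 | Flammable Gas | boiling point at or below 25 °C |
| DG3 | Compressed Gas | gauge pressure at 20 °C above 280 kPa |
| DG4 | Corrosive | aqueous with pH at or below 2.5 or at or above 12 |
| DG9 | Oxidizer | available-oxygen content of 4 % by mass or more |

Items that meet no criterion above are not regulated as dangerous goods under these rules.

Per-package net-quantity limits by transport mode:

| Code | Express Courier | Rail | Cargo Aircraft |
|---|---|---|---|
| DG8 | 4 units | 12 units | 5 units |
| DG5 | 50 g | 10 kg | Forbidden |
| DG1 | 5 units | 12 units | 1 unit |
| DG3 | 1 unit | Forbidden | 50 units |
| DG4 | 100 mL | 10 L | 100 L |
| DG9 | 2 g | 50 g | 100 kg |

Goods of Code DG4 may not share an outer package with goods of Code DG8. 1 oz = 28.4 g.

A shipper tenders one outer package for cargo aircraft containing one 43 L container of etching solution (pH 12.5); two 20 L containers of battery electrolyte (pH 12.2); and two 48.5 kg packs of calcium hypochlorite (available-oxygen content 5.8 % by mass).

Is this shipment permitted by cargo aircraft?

Yes

Etching solution: pH 12.5 ≥ 12 → Code DG4 (Corrosive).
Battery electrolyte: pH 12.2 ≥ 12 → Code DG4 (Corrosive).
The calcium hypochlorite has available-oxygen content 5.8 % by mass, which is ≥ 4 % by mass, so it is Code DG9 (Oxidizer).
Total Code DG4: 43 L + (two 20 L containers = 40 L) = 83 L.
83 L ≤ 100 L (cargo aircraft limit, Code DG4) — within limit.
Code DG9 quantity: two 48.5 kg packs = 97 kg.
97 kg ≤ 100 kg (cargo aircraft limit, Code DG9) — within limit.
The segregation rule (Code DG4 with Code DG8) does not apply to Code DG4 with Code DG9.
Every hazard code is within its cargo aircraft limit and no segregation rule is violated.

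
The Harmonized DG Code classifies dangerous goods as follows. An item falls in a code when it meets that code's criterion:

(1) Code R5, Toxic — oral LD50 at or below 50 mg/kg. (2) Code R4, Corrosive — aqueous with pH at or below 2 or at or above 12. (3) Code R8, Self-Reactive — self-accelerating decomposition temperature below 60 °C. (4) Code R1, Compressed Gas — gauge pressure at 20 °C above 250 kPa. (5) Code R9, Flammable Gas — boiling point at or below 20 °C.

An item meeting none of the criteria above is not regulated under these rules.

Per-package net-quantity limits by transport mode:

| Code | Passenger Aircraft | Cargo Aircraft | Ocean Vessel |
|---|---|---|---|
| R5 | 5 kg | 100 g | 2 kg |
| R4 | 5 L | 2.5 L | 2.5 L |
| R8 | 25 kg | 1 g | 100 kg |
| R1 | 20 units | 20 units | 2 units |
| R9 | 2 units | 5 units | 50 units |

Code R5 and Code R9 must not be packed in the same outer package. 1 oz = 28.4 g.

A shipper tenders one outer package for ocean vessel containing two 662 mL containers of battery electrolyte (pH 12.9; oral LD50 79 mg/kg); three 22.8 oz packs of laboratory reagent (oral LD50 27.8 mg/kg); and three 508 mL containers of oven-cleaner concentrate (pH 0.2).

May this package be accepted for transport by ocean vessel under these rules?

pH 12.9 meets the Code R4 criterion (Corrosive), so the battery electrolyte is Code R4.
The laboratory reagent has oral LD50 27.8 mg/kg, which is ≤ 50 mg/kg, so it is Code R5 (Toxic).
pH 0.2 meets the Code R4 criterion (Corrosive), so the oven-cleaner concentrate is Code R4.
Total Code R4: (two 662 mL containers = 1.324 L) + (three 508 mL containers = 1.524 L) = 2.848 L.
2.848 L exceeds the ocean vessel limit of 2.5 L for Code R4.
Code R5 quantity: three 22.8 oz packs = 1942.56 g.
That is within the Code R5 ocean vessel limit of 2 kg.
The segregation rule (Code R5 with Code R9) does not apply to Code R4 with Code R5.

No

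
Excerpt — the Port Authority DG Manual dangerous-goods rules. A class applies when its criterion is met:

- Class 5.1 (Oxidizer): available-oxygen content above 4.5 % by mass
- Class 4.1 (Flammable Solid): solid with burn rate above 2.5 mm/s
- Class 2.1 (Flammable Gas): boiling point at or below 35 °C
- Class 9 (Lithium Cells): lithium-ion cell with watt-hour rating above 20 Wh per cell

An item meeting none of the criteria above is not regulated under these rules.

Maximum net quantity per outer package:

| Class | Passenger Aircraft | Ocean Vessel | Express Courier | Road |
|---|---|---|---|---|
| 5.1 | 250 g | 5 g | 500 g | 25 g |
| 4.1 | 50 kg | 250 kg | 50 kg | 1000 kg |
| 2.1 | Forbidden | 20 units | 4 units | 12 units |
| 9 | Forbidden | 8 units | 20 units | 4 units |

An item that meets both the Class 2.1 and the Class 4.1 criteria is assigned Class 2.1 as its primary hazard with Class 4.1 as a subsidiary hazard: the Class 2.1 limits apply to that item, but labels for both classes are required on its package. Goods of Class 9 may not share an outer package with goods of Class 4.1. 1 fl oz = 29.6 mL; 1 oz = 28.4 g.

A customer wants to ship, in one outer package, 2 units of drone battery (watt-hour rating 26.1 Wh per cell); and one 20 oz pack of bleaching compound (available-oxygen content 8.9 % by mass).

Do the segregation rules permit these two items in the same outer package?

The drone battery has watt-hour rating 26.1 Wh per cell, which is > 20 Wh per cell, so it is Class 9 (Lithium Cells).
Bleaching compound: available-oxygen content 8.9 % by mass > 4.5 % by mass → Class 5.1 (Oxidizer).
No segregation rule bars Class 9 with Class 5.1.

Yes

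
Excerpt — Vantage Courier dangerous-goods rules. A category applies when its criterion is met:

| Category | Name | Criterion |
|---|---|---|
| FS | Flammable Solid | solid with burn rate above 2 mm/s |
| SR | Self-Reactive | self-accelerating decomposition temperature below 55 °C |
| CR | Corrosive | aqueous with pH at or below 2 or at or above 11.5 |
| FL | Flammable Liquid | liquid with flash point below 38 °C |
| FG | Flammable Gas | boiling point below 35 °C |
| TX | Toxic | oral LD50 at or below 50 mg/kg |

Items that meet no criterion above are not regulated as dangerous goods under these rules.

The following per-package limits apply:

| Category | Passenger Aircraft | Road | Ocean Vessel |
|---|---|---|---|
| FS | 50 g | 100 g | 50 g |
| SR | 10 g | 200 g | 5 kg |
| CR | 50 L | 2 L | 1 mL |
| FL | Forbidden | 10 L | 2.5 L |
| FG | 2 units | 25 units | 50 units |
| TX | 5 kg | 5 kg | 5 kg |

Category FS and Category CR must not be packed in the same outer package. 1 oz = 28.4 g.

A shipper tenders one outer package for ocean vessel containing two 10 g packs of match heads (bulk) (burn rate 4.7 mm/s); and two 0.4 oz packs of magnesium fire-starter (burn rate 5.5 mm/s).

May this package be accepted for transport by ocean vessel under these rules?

Match heads (bulk): burn rate 4.7 mm/s > 2 mm/s → Category FS (Flammable Solid).
Magnesium fire-starter: burn rate 5.5 mm/s > 2 mm/s → Category FS (Flammable Solid).
Category FS net quantity: (two 10 g packs = 20 g) + (two 0.4 oz packs = 22.72 g) = 42.72 g.
42.72 g is within the ocean vessel limit of 50 g for Category FS.

Yes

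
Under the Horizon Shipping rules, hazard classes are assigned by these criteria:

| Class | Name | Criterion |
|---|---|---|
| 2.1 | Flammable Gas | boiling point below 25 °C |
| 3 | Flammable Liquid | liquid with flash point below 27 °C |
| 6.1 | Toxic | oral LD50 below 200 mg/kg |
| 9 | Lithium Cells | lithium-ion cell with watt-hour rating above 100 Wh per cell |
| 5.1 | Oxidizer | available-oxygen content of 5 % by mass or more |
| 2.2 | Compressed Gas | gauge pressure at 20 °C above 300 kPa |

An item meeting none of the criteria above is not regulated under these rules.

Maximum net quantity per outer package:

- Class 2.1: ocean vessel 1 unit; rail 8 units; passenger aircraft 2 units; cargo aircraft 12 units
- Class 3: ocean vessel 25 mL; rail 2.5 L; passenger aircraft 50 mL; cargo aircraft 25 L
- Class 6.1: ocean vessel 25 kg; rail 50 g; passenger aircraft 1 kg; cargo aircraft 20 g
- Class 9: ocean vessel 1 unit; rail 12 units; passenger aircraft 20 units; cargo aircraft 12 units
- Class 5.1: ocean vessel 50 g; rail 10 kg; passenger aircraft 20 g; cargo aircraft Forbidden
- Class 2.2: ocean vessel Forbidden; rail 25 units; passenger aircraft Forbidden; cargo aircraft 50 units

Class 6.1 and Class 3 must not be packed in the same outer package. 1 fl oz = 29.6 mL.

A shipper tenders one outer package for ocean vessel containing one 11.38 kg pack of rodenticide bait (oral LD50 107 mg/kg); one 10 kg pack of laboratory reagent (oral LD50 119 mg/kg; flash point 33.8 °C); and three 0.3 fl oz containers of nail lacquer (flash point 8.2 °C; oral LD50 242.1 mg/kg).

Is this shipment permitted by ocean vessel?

With oral LD50 107 mg/kg (< 200 mg/kg), the rodenticide bait falls in Class 6.1.
Oral LD50 119 mg/kg meets the Class 6.1 criterion (Toxic), so the laboratory reagent is Class 6.1.
Flash point 8.2 °C meets the Class 3 criterion (Flammable Liquid), so the nail lacquer is Class 3.
Total Class 6.1: 11.38 kg + 10 kg = 21.38 kg.
That is within the Class 6.1 ocean vessel limit of 25 kg.
Class 3 quantity: three 0.3 fl oz containers = 26.64 mL.
26.64 mL exceeds the ocean vessel limit of 25 mL for Class 3.
Class 6.1 and Class 3 may not share an outer package.

No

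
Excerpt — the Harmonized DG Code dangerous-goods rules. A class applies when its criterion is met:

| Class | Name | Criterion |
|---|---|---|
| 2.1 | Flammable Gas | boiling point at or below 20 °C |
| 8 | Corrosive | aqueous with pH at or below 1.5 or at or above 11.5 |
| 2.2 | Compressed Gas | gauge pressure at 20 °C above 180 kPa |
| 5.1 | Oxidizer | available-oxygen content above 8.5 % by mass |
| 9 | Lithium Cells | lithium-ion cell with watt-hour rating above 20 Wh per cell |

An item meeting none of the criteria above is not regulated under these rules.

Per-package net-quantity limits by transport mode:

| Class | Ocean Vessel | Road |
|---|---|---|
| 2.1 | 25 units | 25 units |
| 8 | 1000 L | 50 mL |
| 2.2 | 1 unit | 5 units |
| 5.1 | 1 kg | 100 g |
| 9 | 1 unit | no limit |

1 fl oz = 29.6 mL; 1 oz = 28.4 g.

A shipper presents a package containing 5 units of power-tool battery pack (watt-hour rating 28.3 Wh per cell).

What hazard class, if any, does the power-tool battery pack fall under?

With watt-hour rating 28.3 Wh per cell (> 20 Wh per cell), the power-tool battery pack falls in Class 9.

Class 9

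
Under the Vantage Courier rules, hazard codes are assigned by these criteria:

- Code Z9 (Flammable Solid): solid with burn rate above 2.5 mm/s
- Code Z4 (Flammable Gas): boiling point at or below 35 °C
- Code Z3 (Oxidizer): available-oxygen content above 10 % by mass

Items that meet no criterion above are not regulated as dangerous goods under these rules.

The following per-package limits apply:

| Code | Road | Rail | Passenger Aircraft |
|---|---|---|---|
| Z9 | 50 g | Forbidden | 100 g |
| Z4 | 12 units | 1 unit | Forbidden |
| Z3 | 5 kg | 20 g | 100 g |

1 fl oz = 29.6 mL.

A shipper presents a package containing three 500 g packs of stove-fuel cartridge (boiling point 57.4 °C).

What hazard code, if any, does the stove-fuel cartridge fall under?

boiling point 57.4 °C is not below 35 °C, so Code Z4 does not apply.
No criterion is met, so the item is not regulated.

Not regulated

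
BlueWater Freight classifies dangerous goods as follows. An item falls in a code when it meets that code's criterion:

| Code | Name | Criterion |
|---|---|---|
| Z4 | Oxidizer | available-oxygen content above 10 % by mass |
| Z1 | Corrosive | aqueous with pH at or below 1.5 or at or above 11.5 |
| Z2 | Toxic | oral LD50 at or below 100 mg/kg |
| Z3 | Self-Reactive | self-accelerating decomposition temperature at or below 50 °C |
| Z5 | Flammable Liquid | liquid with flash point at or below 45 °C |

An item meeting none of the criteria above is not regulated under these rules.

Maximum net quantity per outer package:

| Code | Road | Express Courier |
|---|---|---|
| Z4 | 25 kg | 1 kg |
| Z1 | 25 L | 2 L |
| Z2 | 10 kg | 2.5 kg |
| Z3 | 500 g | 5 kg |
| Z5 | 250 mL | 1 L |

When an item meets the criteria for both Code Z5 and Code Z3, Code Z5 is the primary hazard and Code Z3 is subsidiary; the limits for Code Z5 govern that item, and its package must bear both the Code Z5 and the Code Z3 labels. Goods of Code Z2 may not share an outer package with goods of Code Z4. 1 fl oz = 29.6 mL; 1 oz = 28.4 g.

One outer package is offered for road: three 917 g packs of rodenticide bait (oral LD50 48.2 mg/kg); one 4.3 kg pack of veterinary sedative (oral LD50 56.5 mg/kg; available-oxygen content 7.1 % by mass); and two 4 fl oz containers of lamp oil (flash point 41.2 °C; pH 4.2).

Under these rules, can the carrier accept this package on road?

Oral LD50 48.2 mg/kg meets the Code Z2 criterion (Toxic), so the rodenticide bait is Code Z2.
Veterinary sedative: oral LD50 56.5 mg/kg ≤ 100 mg/kg → Code Z2 (Toxic).
With flash point 41.2 °C (≤ 45 °C), the lamp oil falls in Code Z5.
Total Code Z2: (three 917 g packs = 2.751 kg) + 4.3 kg = 7.051 kg.
That is within the Code Z2 road limit of 10 kg.
Code Z5 quantity: two 4 fl oz containers = 236.8 mL.
236.8 mL is within the road limit of 250 mL for Code Z5.
The segregation rule (Code Z2 with Code Z4) does not apply to Code Z2 with Code Z5.
Every hazard code is within its road limit and no segregation rule is violated.

Yes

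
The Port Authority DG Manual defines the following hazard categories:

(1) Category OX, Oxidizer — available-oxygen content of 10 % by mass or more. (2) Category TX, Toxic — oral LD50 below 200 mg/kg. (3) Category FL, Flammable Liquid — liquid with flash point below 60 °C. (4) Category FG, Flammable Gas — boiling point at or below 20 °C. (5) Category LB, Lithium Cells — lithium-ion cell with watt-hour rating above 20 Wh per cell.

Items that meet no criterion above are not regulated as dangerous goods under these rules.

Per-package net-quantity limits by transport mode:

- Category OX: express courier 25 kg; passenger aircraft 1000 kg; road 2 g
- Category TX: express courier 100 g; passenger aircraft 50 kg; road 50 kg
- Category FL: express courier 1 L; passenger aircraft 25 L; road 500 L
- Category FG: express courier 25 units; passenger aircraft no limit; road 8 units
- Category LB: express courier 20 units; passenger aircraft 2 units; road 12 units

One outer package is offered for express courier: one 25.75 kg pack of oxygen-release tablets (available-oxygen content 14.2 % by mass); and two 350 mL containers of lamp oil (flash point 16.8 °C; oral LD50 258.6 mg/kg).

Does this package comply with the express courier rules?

No

Oxygen-release tablets: available-oxygen content 14.2 % by mass ≥ 10 % by mass → Category OX (Oxidizer).
Flash point 16.8 °C meets the Category FL criterion (Flammable Liquid), so the lamp oil is Category FL.
Category OX quantity: 25.75 kg.
That exceeds the Category OX express courier limit of 25 kg.
Category FL quantity: two 350 mL containers = 700 mL.
700 mL ≤ 1 L (express courier limit, Category FL) — within limit.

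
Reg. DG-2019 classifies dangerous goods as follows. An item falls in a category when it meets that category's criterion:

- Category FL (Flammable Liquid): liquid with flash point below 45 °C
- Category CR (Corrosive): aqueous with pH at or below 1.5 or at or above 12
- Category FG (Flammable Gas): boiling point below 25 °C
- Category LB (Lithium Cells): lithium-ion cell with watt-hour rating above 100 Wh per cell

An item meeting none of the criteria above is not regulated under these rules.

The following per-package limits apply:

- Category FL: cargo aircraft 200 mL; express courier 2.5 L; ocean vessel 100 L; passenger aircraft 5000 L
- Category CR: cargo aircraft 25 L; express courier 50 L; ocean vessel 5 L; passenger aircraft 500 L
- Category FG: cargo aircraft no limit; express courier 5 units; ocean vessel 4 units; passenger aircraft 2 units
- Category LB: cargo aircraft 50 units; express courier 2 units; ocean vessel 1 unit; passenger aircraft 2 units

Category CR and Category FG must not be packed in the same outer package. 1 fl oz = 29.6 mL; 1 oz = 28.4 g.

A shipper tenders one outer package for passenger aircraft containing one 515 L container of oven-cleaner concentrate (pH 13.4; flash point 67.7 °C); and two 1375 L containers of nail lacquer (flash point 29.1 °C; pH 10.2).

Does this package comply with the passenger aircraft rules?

The oven-cleaner concentrate has pH 13.4, which is ≥ 12, so it is Category CR (Corrosive).
The nail lacquer has flash point 29.1 °C, which is < 45 °C, so it is Category FL (Flammable Liquid).
Category CR quantity: 515 L.
515 L > 500 L (passenger aircraft limit, Category CR) — over the limit.
Category FL quantity: two 1375 L containers = 2750 L.
2750 L ≤ 5000 L (passenger aircraft limit, Category FL) — within limit.
The segregation rule (Category CR with Category FG) does not apply to Category CR with Category FL.

No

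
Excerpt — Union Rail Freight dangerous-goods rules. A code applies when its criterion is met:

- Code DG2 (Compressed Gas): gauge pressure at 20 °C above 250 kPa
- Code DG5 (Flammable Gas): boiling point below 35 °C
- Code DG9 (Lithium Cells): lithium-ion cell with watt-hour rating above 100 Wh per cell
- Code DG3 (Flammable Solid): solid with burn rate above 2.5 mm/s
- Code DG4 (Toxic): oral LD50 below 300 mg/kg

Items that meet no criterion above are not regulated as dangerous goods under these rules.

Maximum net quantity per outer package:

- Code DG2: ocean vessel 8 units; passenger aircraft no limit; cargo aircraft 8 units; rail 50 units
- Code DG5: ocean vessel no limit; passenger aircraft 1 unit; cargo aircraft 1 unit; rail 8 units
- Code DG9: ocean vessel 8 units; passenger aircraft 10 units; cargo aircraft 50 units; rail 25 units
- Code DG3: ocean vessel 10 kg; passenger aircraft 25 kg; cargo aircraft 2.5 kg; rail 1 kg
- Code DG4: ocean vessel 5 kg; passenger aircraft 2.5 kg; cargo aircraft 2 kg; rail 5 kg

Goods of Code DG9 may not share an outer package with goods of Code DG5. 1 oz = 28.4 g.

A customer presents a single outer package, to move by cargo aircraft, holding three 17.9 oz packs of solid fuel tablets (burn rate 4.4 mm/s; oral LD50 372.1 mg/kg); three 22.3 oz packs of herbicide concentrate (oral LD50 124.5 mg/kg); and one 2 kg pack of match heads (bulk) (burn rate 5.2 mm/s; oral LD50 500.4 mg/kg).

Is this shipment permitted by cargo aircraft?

With burn rate 4.4 mm/s (> 2.5 mm/s), the solid fuel tablets fall in Code DG3.
Herbicide concentrate: oral LD50 124.5 mg/kg < 300 mg/kg → Code DG4 (Toxic).
Match heads (bulk): burn rate 5.2 mm/s > 2.5 mm/s → Code DG3 (Flammable Solid).
Total Code DG3: (three 17.9 oz packs = 1525.08 g) + 2 kg = 3525.08 g.
3525.08 g > 2.5 kg (cargo aircraft limit, Code DG3) — over the limit.
Code DG4 quantity: three 22.3 oz packs = 1899.96 g.
1899.96 g ≤ 2 kg (cargo aircraft limit, Code DG4) — within limit.
The segregation rule (Code DG9 with Code DG5) does not apply to Code DG3 with Code DG4.

No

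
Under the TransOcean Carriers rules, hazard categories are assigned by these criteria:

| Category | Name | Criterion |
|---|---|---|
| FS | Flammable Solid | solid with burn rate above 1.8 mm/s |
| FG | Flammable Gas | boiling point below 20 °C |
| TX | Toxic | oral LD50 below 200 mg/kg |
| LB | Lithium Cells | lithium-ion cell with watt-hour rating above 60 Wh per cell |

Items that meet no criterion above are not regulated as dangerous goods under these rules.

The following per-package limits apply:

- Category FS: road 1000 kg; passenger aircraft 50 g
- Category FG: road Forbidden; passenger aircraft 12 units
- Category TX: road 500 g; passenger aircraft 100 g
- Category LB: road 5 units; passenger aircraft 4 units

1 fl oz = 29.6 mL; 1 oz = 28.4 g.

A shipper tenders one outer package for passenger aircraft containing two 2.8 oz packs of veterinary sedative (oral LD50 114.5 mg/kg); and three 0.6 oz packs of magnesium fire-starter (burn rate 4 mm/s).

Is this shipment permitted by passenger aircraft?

No

The veterinary sedative has oral LD50 114.5 mg/kg, which is < 200 mg/kg, so it is Category TX (Toxic).
The magnesium fire-starter has burn rate 4 mm/s, which is > 1.8 mm/s, so it is Category FS (Flammable Solid).
Category FS quantity: three 0.6 oz packs = 51.12 g.
51.12 g exceeds the passenger aircraft limit of 50 g for Category FS.
Category TX quantity: two 2.8 oz packs = 159.04 g.
That exceeds the Category TX passenger aircraft limit of 100 g.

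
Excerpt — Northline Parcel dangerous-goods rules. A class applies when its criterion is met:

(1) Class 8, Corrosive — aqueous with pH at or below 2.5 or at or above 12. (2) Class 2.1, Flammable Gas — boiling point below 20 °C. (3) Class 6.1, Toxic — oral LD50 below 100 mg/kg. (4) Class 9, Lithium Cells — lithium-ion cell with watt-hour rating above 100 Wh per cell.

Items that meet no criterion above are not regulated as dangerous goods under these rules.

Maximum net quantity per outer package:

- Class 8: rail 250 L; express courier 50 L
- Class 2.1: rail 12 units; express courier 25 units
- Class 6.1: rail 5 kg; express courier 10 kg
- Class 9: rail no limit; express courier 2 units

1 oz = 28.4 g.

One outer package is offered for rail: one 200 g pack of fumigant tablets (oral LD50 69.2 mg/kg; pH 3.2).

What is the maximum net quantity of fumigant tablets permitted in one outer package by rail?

Fumigant tablets: oral LD50 69.2 mg/kg < 100 mg/kg → Class 6.1 (Toxic).
The rail limit for Class 6.1 is 5 kg.

5 kg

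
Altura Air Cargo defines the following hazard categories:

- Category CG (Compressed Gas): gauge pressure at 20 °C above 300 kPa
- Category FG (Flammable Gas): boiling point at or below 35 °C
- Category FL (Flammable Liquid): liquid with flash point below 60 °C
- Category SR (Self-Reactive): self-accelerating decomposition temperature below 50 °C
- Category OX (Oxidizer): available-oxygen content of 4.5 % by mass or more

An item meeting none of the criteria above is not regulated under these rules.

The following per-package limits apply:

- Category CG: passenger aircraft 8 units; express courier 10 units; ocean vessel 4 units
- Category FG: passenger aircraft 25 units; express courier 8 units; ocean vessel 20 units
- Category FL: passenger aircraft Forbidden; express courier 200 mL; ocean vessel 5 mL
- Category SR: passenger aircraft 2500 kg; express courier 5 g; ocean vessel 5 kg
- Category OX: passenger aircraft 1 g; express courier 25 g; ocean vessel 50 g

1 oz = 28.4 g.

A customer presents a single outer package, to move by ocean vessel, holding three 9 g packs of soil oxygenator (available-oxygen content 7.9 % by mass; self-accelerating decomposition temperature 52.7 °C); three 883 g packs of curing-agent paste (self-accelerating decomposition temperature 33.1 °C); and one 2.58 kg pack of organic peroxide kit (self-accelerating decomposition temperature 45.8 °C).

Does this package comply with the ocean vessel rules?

No

With available-oxygen content 7.9 % by mass (≥ 4.5 % by mass), the soil oxygenator falls in Category OX.
Curing-agent paste: self-accelerating decomposition temperature 33.1 °C < 50 °C → Category SR (Self-Reactive).
With self-accelerating decomposition temperature 45.8 °C (< 50 °C), the organic peroxide kit falls in Category SR.
Category OX quantity: three 9 g packs = 27 g.
That is within the Category OX ocean vessel limit of 50 g.
Category SR net quantity: (three 883 g packs = 2.649 kg) + 2.58 kg = 5.229 kg.
5.229 kg exceeds the ocean vessel limit of 5 kg for Category SR.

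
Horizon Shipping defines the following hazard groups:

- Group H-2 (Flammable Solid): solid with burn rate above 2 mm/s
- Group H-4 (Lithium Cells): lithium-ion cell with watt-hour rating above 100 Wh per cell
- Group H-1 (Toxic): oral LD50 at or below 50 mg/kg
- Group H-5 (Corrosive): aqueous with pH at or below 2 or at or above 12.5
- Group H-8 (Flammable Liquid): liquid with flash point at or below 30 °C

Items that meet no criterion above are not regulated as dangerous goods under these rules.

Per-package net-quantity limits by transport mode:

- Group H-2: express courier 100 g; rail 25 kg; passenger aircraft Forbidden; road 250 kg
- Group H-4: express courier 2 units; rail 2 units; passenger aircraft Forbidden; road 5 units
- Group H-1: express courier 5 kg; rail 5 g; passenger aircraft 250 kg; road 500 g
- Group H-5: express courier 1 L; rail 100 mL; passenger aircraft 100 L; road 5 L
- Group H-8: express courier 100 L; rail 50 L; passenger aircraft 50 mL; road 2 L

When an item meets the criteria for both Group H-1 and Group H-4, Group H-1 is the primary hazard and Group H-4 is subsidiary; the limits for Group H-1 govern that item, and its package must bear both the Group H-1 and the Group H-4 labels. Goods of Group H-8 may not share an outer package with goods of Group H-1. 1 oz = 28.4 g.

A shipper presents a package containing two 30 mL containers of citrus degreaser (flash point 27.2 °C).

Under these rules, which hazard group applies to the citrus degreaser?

Group H-8

Flash point 27.2 °C meets the Group H-8 criterion (Flammable Liquid), so the citrus degreaser is Group H-8.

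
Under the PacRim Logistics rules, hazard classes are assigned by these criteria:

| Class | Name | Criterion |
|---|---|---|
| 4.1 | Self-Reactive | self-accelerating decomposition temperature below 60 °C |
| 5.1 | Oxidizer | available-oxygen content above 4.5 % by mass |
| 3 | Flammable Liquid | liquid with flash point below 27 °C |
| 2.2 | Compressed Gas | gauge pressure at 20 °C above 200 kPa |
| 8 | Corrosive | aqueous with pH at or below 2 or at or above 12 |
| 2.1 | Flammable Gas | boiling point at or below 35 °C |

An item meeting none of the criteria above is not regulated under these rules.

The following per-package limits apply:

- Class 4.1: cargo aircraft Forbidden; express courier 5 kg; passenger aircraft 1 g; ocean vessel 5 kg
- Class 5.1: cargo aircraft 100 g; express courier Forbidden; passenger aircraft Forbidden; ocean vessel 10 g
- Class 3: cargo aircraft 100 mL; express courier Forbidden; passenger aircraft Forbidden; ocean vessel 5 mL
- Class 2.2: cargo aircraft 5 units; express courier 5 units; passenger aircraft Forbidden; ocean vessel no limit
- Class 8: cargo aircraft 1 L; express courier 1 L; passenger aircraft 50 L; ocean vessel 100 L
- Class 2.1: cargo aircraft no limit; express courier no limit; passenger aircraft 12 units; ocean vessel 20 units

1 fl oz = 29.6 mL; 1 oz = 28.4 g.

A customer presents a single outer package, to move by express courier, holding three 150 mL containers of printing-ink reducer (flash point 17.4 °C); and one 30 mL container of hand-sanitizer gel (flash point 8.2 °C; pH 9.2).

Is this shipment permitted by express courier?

No

Printing-ink reducer: flash point 17.4 °C < 27 °C → Class 3 (Flammable Liquid).
With flash point 8.2 °C (< 27 °C), the hand-sanitizer gel falls in Class 3.
Class 3 net quantity: (three 150 mL containers = 450 mL) + 30 mL = 480 mL.
By express courier, Class 3 is Forbidden regardless of quantity.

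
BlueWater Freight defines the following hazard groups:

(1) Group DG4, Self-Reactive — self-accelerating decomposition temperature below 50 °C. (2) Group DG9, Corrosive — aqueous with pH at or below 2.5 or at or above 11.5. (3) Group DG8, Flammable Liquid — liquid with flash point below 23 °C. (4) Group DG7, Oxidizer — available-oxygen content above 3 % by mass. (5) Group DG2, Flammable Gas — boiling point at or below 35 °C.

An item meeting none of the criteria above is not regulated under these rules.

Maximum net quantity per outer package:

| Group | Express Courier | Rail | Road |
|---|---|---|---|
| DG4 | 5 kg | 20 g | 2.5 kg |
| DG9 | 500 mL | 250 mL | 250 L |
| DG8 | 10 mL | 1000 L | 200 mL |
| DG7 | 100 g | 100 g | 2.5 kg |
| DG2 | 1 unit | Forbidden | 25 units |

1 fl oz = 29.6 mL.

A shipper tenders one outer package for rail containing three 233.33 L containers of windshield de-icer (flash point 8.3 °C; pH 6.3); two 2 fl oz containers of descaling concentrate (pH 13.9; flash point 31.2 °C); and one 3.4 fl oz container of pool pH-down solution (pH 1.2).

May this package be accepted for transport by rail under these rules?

Yes

Windshield de-icer: flash point 8.3 °C < 23 °C → Group DG8 (Flammable Liquid).
The descaling concentrate has pH 13.9, which is ≥ 11.5, so it is Group DG9 (Corrosive).
With pH 1.2 (≤ 2.5), the pool pH-down solution falls in Group DG9.
Total Group DG9: (two 2 fl oz containers = 118.4 mL) + (one 3.4 fl oz container = 100.64 mL) = 219.04 mL.
That is within the Group DG9 rail limit of 250 mL.
Group DG8 quantity: three 233.33 L containers = 699.99 L.
699.99 L is within the rail limit of 1000 L for Group DG8.
Every hazard group is within its rail limit and no segregation rule is violated.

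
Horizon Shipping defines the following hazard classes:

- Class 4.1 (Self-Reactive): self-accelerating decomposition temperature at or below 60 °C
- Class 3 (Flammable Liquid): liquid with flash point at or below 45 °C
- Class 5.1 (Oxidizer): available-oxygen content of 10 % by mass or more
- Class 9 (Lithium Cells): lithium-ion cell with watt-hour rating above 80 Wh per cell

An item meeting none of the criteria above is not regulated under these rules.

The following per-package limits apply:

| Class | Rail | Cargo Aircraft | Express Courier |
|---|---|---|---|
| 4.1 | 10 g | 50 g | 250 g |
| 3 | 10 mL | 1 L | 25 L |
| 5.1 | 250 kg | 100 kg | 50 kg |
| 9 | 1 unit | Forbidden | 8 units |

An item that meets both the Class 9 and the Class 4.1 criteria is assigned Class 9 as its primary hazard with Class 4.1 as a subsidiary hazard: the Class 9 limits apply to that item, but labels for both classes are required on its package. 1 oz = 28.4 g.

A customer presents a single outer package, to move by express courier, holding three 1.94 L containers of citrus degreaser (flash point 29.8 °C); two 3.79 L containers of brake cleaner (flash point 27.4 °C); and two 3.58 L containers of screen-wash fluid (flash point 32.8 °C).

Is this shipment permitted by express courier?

With flash point 29.8 °C (≤ 45 °C), the citrus degreaser falls in Class 3.
With flash point 27.4 °C (≤ 45 °C), the brake cleaner falls in Class 3.
Screen-wash fluid: flash point 32.8 °C ≤ 45 °C → Class 3 (Flammable Liquid).
Total Class 3: (three 1.94 L containers = 5.82 L) + (two 3.79 L containers = 7.58 L) + (two 3.58 L containers = 7.16 L) = 20.56 L.
20.56 L is within the express courier limit of 25 L for Class 3.

Yes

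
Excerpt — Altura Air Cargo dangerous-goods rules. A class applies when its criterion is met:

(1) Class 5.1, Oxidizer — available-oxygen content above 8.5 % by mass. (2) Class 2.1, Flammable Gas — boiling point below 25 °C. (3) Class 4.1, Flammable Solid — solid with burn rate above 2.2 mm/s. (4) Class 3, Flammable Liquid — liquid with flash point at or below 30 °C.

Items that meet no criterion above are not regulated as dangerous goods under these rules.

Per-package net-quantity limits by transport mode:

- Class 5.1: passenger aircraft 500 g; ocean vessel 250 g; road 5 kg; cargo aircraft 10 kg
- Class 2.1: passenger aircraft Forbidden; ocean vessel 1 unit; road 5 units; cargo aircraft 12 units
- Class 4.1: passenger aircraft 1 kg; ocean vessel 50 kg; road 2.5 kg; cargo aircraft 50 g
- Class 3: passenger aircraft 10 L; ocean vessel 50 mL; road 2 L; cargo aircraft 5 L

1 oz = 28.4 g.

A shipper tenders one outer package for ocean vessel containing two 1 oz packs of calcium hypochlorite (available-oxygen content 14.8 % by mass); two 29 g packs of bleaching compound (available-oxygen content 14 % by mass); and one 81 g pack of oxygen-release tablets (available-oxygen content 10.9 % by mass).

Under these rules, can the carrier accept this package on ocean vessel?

Calcium hypochlorite: available-oxygen content 14.8 % by mass > 8.5 % by mass → Class 5.1 (Oxidizer).
With available-oxygen content 14 % by mass (> 8.5 % by mass), the bleaching compound falls in Class 5.1.
Oxygen-release tablets: available-oxygen content 10.9 % by mass > 8.5 % by mass → Class 5.1 (Oxidizer).
Class 5.1 net quantity: (two 1 oz packs = 56.8 g) + (two 29 g packs = 58 g) + 81 g = 195.8 g.
195.8 g is within the ocean vessel limit of 250 g for Class 5.1.

Yes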